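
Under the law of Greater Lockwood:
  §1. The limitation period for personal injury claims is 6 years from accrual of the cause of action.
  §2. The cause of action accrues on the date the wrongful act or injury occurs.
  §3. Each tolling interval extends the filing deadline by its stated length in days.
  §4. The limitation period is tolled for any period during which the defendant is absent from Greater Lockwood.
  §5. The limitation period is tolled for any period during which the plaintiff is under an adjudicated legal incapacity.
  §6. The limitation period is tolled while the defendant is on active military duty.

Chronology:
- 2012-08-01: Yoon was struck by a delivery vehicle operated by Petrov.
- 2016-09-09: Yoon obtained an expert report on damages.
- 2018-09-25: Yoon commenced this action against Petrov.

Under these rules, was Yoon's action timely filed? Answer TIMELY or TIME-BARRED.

The claim accrued on 2012-08-01, when the wrongful act occurred.
Adding the 6 years base period to 2012-08-01 gives a deadline of 2018-08-01, before any tolling.
The other events in the timeline have no effect on the limitation period under the stated rules.
Filing on 2018-09-25 missed the 2018-08-01 deadline — the action is time-barred.

TIME-BARRED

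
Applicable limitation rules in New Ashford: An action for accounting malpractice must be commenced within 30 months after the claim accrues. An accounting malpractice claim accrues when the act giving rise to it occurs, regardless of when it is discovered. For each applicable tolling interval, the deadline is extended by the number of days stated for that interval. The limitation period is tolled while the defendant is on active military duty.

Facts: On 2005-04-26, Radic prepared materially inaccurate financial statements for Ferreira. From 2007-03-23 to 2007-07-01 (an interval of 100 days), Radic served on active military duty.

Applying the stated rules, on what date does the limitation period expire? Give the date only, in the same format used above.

The limitation period began to run on 2005-04-26.
The untolled deadline — 30 months after 2005-04-26 — is 2007-10-26.
The period was tolled for 100 days by the defendant's active military service (2007-03-23 to 2007-07-01), pushing the deadline to 2008-02-03.

2008-02-03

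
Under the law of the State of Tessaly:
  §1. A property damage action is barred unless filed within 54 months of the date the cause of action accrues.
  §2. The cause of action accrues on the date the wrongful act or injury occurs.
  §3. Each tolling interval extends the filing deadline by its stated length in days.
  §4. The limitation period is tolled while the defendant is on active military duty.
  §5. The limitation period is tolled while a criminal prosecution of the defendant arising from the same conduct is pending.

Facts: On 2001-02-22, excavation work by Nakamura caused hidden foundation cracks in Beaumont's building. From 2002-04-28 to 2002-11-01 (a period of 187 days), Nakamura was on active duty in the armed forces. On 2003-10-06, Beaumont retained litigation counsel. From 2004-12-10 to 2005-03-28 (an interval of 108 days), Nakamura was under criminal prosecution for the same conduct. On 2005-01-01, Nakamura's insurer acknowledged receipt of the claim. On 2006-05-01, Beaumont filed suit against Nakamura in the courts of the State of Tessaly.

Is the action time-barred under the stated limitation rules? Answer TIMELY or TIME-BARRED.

TIMELY

The claim accrued on 2001-02-22, when the wrongful act occurred.
The untolled deadline — 54 months after 2001-02-22 — is 2005-08-22.
The defendant's active military service from 2002-04-28 to 2002-11-01 tolled the period for 187 days, extending the deadline to 2006-02-25.
Because the pending criminal prosecution ran from 2004-12-10 to 2005-03-28, the deadline is extended by 108 days to 2006-06-13.
Nothing else in the chronology tolls or restarts the period.
The 2006-05-01 filing precedes the 2006-06-13 deadline; the claim is timely.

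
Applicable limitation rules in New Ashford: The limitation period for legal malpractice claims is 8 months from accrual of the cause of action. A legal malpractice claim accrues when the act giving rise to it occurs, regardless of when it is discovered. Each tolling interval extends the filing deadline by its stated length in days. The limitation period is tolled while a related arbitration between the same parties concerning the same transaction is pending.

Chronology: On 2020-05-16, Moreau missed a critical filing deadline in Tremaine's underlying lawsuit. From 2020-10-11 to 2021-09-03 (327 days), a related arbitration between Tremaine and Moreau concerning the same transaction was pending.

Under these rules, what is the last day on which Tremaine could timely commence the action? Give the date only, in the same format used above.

2021-12-09

The cause of action accrued on 2020-05-16, the date of the act.
8 months from 2020-05-16 is 2021-01-16.
The pending related arbitration from 2020-10-11 to 2021-09-03 tolled the period for 327 days, extending the deadline to 2021-12-09.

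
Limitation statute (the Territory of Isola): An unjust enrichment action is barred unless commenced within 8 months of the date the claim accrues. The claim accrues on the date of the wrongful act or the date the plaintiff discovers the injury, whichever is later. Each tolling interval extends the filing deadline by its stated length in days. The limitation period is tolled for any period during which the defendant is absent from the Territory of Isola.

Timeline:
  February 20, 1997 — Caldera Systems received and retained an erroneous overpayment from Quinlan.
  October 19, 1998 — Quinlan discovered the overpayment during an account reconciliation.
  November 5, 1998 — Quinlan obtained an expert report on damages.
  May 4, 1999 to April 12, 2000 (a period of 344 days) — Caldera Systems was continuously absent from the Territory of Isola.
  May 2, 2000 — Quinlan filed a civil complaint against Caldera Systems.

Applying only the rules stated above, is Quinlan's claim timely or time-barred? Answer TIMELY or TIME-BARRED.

Because discovery on October 19, 1998 post-dates the February 20, 1997 act, accrual under the later-of rule falls on October 19, 1998.
Adding the 8 months base period to October 19, 1998 gives a deadline of June 19, 1999, before any tolling.
Because the defendant's absence from the jurisdiction ran from May 4, 1999 to April 12, 2000, the deadline is extended by 344 days to May 28, 2000.
Nothing else in the chronology tolls or restarts the period.
The May 2, 2000 filing precedes the May 28, 2000 deadline; the claim is timely.

TIMELY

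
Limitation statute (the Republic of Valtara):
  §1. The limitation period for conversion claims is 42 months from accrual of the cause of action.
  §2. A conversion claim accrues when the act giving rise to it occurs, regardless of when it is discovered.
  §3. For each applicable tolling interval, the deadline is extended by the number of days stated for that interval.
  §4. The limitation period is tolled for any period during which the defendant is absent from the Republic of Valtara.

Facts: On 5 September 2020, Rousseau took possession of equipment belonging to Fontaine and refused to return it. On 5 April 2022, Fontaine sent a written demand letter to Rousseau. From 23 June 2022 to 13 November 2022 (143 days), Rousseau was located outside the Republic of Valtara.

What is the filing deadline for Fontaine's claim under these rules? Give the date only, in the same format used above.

The limitation period began to run on 5 September 2020.
Adding the 42 months base period to 5 September 2020 gives a deadline of 5 March 2024, before any tolling.
The period was tolled for 143 days by the defendant's absence from the jurisdiction (23 June 2022 to 13 November 2022), pushing the deadline to 26 July 2024.
Nothing else in the chronology tolls or restarts the period.

26 July 2024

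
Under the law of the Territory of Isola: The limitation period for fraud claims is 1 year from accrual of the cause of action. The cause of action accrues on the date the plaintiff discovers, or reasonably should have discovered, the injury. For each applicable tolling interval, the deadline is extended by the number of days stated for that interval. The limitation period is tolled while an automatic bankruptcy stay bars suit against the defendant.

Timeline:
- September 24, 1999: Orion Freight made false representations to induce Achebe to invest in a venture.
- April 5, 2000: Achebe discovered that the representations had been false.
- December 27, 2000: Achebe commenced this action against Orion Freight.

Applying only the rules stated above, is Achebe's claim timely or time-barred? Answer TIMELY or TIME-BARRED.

TIMELY

Accrual is tied to discovery, so the period began on April 5, 2000 rather than on September 24, 1999 when the act occurred.
The untolled deadline — 1 year after April 5, 2000 — is April 5, 2001.
Filing on December 27, 2000 beat the April 5, 2001 deadline — the action is timely.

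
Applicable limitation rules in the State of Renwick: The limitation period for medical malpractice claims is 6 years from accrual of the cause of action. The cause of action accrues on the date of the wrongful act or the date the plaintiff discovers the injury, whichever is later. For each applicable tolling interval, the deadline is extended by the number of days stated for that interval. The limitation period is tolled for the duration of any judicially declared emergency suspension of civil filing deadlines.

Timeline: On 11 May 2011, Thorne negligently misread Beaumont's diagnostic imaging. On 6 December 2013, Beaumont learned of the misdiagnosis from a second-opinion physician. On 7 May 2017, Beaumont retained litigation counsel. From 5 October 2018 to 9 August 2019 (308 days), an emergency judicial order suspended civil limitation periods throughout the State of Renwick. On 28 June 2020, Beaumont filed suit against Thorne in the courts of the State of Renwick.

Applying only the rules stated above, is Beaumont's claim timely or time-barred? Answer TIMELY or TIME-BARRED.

TIMELY

The claim accrued on 6 December 2013 — the later of the 11 May 2011 act and the 6 December 2013 discovery.
The untolled deadline — 6 years after 6 December 2013 — is 6 December 2019.
Because the emergency suspension of filing deadlines ran from 5 October 2018 to 9 August 2019, the deadline is extended by 308 days to 9 October 2020.
Nothing else in the chronology tolls or restarts the period.
The 28 June 2020 filing precedes the 9 October 2020 deadline; the claim is timely.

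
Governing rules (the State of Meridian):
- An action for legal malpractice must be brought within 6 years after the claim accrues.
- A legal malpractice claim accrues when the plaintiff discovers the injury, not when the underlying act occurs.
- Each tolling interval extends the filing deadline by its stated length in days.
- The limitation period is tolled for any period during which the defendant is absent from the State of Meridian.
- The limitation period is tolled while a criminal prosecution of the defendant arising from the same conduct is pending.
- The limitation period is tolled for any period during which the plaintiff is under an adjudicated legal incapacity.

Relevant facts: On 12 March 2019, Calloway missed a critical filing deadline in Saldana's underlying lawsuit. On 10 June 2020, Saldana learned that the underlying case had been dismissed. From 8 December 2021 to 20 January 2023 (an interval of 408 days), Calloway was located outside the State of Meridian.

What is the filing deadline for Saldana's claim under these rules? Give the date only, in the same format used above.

23 July 2027

Under the discovery rule, the claim accrued on 10 June 2020, when Saldana discovered the injury — not on the 12 March 2019 date of the underlying act.
The untolled deadline — 6 years after 10 June 2020 — is 10 June 2026.
The period was tolled for 408 days by the defendant's absence from the jurisdiction (8 December 2021 to 20 January 2023), pushing the deadline to 23 July 2027.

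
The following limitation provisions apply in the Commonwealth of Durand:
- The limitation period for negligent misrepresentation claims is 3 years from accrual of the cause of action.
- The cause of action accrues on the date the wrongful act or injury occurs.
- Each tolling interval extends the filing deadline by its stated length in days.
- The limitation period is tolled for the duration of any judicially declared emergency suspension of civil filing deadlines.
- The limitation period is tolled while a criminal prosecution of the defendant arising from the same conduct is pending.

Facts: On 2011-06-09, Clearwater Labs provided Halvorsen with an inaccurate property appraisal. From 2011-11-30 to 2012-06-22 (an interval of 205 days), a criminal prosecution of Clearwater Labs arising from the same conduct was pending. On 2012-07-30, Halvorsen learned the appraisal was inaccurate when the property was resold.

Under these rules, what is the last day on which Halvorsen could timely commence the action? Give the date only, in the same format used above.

2014-12-31

Because the rule ties accrual to occurrence, the claim accrued on 2011-06-09, not on the 2012-07-30 discovery date.
The untolled deadline — 3 years after 2011-06-09 — is 2014-06-09.
The period was tolled for 205 days by the pending criminal prosecution (2011-11-30 to 2012-06-22), pushing the deadline to 2014-12-31.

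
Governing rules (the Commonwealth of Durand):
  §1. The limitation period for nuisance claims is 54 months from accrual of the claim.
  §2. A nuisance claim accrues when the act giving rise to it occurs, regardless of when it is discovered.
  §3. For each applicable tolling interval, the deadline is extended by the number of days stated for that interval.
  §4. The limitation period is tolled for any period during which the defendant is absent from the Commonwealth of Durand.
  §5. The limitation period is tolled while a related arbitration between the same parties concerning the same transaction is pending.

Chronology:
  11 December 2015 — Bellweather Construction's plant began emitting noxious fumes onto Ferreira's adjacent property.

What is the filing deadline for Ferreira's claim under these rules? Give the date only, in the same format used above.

The limitation period began to run on 11 December 2015.
54 months from 11 December 2015 is 11 June 2020.

11 June 2020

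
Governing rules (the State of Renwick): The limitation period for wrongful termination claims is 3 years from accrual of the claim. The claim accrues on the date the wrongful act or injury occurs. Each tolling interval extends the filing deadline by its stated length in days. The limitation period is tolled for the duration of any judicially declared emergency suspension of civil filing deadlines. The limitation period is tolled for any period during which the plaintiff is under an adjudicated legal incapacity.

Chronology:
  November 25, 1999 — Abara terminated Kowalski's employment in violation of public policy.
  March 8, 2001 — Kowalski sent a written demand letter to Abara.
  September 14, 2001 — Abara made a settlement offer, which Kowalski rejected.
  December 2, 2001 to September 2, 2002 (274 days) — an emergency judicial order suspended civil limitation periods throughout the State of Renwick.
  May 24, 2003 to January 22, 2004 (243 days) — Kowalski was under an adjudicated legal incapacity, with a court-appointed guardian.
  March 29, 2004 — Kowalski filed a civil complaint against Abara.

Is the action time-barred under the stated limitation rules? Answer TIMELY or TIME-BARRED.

The limitation period began to run on November 25, 1999.
The untolled deadline — 3 years after November 25, 1999 — is November 25, 2002.
Because the emergency suspension of filing deadlines ran from December 2, 2001 to September 2, 2002, the deadline is extended by 274 days to August 26, 2003.
Because the plaintiff's legal incapacity ran from May 24, 2003 to January 22, 2004, the deadline is extended by 243 days to April 25, 2004.
None of the other events listed affects the running of the period under the stated rules.
The March 29, 2004 filing precedes the April 25, 2004 deadline; the claim is timely.

TIMELY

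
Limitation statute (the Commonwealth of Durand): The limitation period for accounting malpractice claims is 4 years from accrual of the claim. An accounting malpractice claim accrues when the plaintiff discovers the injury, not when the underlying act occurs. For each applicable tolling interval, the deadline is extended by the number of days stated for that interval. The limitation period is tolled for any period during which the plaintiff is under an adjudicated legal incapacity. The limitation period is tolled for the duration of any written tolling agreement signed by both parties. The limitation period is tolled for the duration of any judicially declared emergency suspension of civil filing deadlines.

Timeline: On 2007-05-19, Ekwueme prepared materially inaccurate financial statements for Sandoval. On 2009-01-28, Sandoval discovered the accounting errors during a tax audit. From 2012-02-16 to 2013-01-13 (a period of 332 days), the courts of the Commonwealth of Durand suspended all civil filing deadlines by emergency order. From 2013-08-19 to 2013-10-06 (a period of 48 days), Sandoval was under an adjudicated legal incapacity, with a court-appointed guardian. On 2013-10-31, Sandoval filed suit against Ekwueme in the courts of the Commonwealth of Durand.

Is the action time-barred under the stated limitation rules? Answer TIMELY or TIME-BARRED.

The claim did not accrue until Sandoval discovered the injury on 2009-01-28; the 2007-05-19 act date does not start the clock under the stated rule.
The untolled deadline — 4 years after 2009-01-28 — is 2013-01-28.
The emergency suspension of filing deadlines from 2012-02-16 to 2013-01-13 tolled the period for 332 days, extending the deadline to 2013-12-26.
Because the plaintiff's legal incapacity ran from 2013-08-19 to 2013-10-06, the deadline is extended by 48 days to 2014-02-12.
Sandoval filed on 2013-10-31, before the 2014-02-12 deadline, so the action is timely.

TIMELY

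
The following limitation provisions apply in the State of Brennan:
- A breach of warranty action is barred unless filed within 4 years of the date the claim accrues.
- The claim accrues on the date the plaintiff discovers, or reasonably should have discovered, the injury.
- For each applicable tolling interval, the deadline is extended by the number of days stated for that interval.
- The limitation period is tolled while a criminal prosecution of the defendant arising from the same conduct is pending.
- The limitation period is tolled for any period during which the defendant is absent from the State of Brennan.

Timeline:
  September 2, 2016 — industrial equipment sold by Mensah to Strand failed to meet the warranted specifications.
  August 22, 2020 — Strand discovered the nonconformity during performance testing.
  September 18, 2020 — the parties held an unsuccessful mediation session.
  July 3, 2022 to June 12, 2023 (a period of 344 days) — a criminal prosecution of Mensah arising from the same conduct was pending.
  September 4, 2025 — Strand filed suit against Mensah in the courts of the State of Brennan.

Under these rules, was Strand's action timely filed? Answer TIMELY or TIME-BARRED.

The claim did not accrue until Strand discovered the injury on August 22, 2020; the September 2, 2016 act date does not start the clock under the stated rule.
The untolled deadline — 4 years after August 22, 2020 — is August 22, 2024.
The period was tolled for 344 days by the pending criminal prosecution (July 3, 2022 to June 12, 2023), pushing the deadline to August 1, 2025.
Nothing else in the chronology tolls or restarts the period.
Filing on September 4, 2025 missed the August 1, 2025 deadline — the action is time-barred.

TIME-BARRED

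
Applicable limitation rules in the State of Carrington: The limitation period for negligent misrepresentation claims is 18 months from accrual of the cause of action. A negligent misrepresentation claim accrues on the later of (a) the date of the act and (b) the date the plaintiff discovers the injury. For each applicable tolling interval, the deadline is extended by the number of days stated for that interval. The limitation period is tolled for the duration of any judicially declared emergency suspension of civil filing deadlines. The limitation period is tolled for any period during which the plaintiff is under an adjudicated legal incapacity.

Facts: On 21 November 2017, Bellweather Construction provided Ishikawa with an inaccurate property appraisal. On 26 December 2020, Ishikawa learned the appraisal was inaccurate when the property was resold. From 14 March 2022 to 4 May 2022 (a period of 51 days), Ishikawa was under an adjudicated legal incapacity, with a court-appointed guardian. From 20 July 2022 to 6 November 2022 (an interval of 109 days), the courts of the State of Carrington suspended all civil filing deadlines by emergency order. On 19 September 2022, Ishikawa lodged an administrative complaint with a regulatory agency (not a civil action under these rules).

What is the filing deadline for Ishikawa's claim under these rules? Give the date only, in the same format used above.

3 December 2022

Taking the later of the act (21 November 2017) and discovery (26 December 2020), the claim accrued on 26 December 2020.
Adding the 18 months base period to 26 December 2020 gives a deadline of 26 June 2022, before any tolling.
The plaintiff's legal incapacity from 14 March 2022 to 4 May 2022 tolled the period for 51 days, extending the deadline to 16 August 2022.
The emergency suspension of filing deadlines from 20 July 2022 to 6 November 2022 tolled the period for 109 days, extending the deadline to 3 December 2022.
Nothing else in the chronology tolls or restarts the period.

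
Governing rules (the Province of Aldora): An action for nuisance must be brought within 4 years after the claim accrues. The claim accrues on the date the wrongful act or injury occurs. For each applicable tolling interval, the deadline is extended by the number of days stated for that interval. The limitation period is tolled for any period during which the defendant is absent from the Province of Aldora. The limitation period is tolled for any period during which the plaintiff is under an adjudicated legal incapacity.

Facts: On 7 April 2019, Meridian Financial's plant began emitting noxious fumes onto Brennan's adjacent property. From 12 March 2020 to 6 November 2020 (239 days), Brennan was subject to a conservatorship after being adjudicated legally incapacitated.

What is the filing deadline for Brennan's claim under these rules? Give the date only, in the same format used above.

2 December 2023

The claim accrued on 7 April 2019, the date of the act.
The untolled deadline — 4 years after 7 April 2019 — is 7 April 2023.
The period was tolled for 239 days by the plaintiff's legal incapacity (12 March 2020 to 6 November 2020), pushing the deadline to 2 December 2023.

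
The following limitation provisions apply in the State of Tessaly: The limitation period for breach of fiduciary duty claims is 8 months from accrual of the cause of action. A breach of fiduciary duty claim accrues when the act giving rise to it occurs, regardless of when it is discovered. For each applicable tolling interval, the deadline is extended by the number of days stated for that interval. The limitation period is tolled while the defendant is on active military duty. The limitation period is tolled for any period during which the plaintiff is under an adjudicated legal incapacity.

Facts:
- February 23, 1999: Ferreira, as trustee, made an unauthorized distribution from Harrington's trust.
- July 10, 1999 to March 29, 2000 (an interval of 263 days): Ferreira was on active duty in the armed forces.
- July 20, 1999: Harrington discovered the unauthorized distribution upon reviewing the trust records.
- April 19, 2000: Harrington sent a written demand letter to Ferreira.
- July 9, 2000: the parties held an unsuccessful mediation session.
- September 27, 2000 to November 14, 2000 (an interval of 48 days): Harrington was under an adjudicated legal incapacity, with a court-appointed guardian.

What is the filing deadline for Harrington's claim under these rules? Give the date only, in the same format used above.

The claim accrued on February 23, 1999, when the wrongful act occurred; under the stated occurrence rule the July 20, 1999 discovery does not delay accrual.
Adding the 8 months base period to February 23, 1999 gives a deadline of October 23, 1999, before any tolling.
The defendant's active military service from July 10, 1999 to March 29, 2000 tolled the period for 263 days, extending the deadline to July 12, 2000.
By the time the plaintiff's legal incapacity began on September 27, 2000, the limitation period had already expired on July 12, 2000; that interval cannot revive it.
Nothing else in the chronology tolls or restarts the period.

July 12, 2000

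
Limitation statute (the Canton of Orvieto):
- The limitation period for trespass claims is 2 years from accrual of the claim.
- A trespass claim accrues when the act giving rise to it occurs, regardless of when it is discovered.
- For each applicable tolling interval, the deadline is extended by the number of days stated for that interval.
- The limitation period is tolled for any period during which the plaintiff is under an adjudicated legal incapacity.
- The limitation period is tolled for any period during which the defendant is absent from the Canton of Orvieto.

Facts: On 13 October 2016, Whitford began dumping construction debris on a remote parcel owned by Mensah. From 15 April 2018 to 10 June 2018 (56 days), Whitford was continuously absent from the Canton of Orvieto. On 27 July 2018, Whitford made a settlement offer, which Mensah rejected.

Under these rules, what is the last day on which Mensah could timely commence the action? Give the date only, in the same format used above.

8 December 2018

The claim accrued on 13 October 2016, the date of the act.
Adding the 2 years base period to 13 October 2016 gives a deadline of 13 October 2018, before any tolling.
The period was tolled for 56 days by the defendant's absence from the jurisdiction (15 April 2018 to 10 June 2018), pushing the deadline to 8 December 2018.
None of the other events listed affects the running of the period under the stated rules.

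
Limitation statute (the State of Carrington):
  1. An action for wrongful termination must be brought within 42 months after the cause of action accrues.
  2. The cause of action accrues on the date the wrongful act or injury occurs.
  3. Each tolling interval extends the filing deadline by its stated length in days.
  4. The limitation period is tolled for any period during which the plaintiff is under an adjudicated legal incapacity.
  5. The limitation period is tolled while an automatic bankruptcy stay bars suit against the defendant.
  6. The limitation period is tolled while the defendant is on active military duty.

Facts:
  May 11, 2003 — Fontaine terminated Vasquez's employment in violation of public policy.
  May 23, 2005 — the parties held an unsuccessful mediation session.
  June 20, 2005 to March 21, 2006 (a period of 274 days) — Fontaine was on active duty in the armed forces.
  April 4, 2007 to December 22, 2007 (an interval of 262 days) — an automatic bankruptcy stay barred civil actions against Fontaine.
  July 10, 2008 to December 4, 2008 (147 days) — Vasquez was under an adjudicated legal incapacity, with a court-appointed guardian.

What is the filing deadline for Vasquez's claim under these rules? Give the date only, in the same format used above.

The claim accrued on May 11, 2003, when the wrongful act occurred.
42 months from May 11, 2003 is November 11, 2006.
The defendant's active military service from June 20, 2005 to March 21, 2006 tolled the period for 274 days, extending the deadline to August 12, 2007.
The automatic bankruptcy stay from April 4, 2007 to December 22, 2007 tolled the period for 262 days, extending the deadline to April 30, 2008.
The plaintiff's legal incapacity starting July 10, 2008 came too late — the period had run on April 30, 2008 — and so does not extend the deadline.
Nothing else in the chronology tolls or restarts the period.

April 30, 2008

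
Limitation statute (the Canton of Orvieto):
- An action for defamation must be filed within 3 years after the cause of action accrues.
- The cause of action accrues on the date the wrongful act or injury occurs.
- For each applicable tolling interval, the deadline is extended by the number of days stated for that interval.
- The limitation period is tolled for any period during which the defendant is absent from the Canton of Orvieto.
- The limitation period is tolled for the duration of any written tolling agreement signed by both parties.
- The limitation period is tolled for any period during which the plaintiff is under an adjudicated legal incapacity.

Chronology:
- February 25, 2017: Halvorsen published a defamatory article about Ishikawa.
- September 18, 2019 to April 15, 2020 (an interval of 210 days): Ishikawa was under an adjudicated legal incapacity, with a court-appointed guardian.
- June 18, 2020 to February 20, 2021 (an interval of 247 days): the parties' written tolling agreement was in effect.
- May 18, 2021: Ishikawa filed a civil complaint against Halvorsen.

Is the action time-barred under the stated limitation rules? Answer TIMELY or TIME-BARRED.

The claim accrued on February 25, 2017, when the wrongful act occurred.
The untolled deadline — 3 years after February 25, 2017 — is February 25, 2020.
The plaintiff's legal incapacity from September 18, 2019 to April 15, 2020 tolled the period for 210 days, extending the deadline to September 22, 2020.
The period was tolled for 247 days by the written tolling agreement (June 18, 2020 to February 20, 2021), pushing the deadline to May 27, 2021.
The May 18, 2021 filing precedes the May 27, 2021 deadline; the claim is timely.

TIMELY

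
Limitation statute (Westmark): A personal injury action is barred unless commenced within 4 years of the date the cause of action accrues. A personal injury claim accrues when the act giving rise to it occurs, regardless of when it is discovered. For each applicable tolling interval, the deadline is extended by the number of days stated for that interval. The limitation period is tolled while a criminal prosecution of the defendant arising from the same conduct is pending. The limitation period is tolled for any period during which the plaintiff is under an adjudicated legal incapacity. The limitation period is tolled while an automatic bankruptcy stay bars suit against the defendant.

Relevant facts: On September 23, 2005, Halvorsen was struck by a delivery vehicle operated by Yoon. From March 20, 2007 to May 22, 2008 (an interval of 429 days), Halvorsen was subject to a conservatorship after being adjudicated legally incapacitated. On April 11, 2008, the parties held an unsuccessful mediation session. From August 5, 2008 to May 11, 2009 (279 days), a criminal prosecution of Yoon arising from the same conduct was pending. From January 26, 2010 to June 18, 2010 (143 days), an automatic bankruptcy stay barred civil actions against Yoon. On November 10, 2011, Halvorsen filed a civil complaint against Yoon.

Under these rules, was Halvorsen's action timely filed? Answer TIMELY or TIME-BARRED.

The cause of action accrued on September 23, 2005, the date of the act.
Adding the 4 years base period to September 23, 2005 gives a deadline of September 23, 2009, before any tolling.
The period was tolled for 429 days by the plaintiff's legal incapacity (March 20, 2007 to May 22, 2008), pushing the deadline to November 26, 2010.
The pending criminal prosecution from August 5, 2008 to May 11, 2009 tolled the period for 279 days, extending the deadline to September 1, 2011.
The automatic bankruptcy stay from January 26, 2010 to June 18, 2010 tolled the period for 143 days, extending the deadline to January 22, 2012.
Nothing else in the chronology tolls or restarts the period.
Halvorsen filed on November 10, 2011, before the January 22, 2012 deadline, so the action is timely.

TIMELY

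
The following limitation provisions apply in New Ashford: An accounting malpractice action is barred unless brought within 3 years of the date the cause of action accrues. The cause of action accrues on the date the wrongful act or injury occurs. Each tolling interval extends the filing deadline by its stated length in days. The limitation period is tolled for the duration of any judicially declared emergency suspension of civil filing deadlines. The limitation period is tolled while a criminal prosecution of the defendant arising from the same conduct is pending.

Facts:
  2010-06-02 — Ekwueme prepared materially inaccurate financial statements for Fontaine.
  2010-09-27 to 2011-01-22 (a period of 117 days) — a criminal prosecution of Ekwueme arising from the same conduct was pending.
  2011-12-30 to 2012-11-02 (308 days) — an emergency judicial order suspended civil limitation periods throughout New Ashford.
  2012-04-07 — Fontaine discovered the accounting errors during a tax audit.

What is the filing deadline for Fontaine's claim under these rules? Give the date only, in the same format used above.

Because the rule ties accrual to occurrence, the claim accrued on 2010-06-02, not on the 2012-04-07 discovery date.
Adding the 3 years base period to 2010-06-02 gives a deadline of 2013-06-02, before any tolling.
The pending criminal prosecution from 2010-09-27 to 2011-01-22 tolled the period for 117 days, extending the deadline to 2013-09-27.
The period was tolled for 308 days by the emergency suspension of filing deadlines (2011-12-30 to 2012-11-02), pushing the deadline to 2014-08-01.

2014-08-01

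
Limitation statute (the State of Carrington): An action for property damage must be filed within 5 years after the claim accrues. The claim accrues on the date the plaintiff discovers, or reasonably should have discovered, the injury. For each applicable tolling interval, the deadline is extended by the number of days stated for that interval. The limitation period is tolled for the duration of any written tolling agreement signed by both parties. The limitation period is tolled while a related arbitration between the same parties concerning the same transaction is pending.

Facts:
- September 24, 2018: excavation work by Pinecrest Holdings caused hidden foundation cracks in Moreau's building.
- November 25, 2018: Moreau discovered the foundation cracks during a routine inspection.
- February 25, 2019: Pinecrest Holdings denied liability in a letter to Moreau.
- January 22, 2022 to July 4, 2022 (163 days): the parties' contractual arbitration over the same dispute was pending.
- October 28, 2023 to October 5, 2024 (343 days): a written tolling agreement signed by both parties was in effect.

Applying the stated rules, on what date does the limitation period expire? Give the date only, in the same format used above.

April 14, 2025

The claim did not accrue until Moreau discovered the injury on November 25, 2018; the September 24, 2018 act date does not start the clock under the stated rule.
The untolled deadline — 5 years after November 25, 2018 — is November 25, 2023.
The pending related arbitration from January 22, 2022 to July 4, 2022 tolled the period for 163 days, extending the deadline to May 6, 2024.
Because the written tolling agreement ran from October 28, 2023 to October 5, 2024, the deadline is extended by 343 days to April 14, 2025.
Nothing else in the chronology tolls or restarts the period.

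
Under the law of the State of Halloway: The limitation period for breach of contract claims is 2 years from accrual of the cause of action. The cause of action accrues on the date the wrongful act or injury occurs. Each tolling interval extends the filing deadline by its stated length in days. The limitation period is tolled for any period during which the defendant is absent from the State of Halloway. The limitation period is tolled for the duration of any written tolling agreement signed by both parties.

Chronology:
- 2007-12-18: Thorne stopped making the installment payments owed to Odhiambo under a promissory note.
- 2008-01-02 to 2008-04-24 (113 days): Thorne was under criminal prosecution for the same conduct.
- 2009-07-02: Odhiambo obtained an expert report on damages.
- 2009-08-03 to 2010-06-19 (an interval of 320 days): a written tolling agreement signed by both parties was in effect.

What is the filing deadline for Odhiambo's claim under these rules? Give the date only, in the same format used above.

2010-11-03

The claim accrued on 2007-12-18, when the wrongful act occurred.
2 years from 2007-12-18 is 2009-12-18.
The written tolling agreement from 2009-08-03 to 2010-06-19 tolled the period for 320 days, extending the deadline to 2010-11-03.
Although a criminal prosecution ran from 2008-01-02 to 2008-04-24, the stated rules do not make that a tolling event, so it is disregarded.
None of the other events listed affects the running of the period under the stated rules.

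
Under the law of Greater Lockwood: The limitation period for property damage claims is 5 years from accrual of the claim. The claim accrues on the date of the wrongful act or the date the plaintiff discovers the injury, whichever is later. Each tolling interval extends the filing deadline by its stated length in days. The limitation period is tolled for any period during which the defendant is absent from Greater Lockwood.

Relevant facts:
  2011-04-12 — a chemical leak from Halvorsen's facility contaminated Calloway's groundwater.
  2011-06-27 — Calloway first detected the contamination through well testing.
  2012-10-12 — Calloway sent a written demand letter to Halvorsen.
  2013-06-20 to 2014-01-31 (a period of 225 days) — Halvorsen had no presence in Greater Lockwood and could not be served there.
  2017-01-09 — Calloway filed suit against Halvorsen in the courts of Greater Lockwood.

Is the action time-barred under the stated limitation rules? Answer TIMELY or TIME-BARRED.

TIMELY

Taking the later of the act (2011-04-12) and discovery (2011-06-27), the claim accrued on 2011-06-27.
The untolled deadline — 5 years after 2011-06-27 — is 2016-06-27.
Because the defendant's absence from the jurisdiction ran from 2013-06-20 to 2014-01-31, the deadline is extended by 225 days to 2017-02-07.
Nothing else in the chronology tolls or restarts the period.
Calloway filed on 2017-01-09, before the 2017-02-07 deadline, so the action is timely.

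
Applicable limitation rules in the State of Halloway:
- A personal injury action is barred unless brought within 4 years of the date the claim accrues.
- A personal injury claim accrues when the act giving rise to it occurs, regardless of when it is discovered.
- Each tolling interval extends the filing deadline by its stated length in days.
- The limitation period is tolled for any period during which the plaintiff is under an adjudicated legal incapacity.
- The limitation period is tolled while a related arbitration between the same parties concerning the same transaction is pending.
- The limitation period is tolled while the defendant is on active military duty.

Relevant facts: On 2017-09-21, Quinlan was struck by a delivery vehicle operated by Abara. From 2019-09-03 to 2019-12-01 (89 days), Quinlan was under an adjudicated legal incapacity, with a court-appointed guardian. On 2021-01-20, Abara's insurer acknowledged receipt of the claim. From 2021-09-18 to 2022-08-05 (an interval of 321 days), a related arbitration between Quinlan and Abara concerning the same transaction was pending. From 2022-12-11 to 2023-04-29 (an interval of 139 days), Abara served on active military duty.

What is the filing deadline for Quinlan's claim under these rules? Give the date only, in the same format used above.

The claim accrued on 2017-09-21, when the wrongful act occurred.
The untolled deadline — 4 years after 2017-09-21 — is 2021-09-21.
The plaintiff's legal incapacity from 2019-09-03 to 2019-12-01 tolled the period for 89 days, extending the deadline to 2021-12-19.
The period was tolled for 321 days by the pending related arbitration (2021-09-18 to 2022-08-05), pushing the deadline to 2022-11-05.
The defendant's active military service starting 2022-12-11 came too late — the period had run on 2022-11-05 — and so does not extend the deadline.
None of the other events listed affects the running of the period under the stated rules.

2022-11-05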